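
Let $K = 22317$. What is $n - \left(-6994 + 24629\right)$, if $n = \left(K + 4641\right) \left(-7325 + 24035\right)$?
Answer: $450450545$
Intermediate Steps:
$n = 450468180$ ($n = \left(22317 + 4641\right) \left(-7325 + 24035\right) = 26958 \cdot 16710 = 450468180$)
$n - \left(-6994 + 24629\right) = 450468180 - \left(-6994 + 24629\right) = 450468180 - 17635 = 450450545$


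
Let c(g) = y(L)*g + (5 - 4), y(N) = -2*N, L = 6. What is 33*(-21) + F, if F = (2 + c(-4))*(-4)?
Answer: -897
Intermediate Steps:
c(g) = 1 - 12*g (c(g) = (-2*6)*g + (5 - 4) = -12*g + 1 = 1 - 12*g)
F = -204 (F = (2 + (1 - 12*(-4)))*(-4) = (2 + (1 + 48))*(-4) = (2 + 49)*(-4) = 51*(-4) = -204)
33*(-21) + F = 33*(-21) - 204 = -693 - 204 = -897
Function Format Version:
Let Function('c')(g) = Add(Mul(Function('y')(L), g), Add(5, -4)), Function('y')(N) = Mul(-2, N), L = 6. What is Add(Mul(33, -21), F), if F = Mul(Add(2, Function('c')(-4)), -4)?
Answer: -897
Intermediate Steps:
Function('c')(g) = Add(1, Mul(-12, g)) (Function('c')(g) = Add(Mul(Mul(-2, 6), g), Add(5, -4)) = Add(Mul(-12, g), 1) = Add(1, Mul(-12, g)))
F = -204 (F = Mul(Add(2, Add(1, Mul(-12, -4))), -4) = Mul(Add(2, Add(1, 48)), -4) = Mul(Add(2, 49), -4) = Mul(51, -4) = -204)
Add(Mul(33, -21), F) = Add(Mul(33, -21), -204) = Add(-693, -204) = -897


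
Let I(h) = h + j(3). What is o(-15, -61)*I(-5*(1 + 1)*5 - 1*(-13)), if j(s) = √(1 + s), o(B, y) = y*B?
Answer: -32025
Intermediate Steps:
o(B, y) = B*y
I(h) = 2 + h (I(h) = h + √(1 + 3) = h + √4 = h + 2 = 2 + h)
o(-15, -61)*I(-5*(1 + 1)*5 - 1*(-13)) = (-15*(-61))*(2 + (-5*(1 + 1)*5 - 1*(-13))) = 915*(2 + (-10*5 + 13)) = 915*(2 + (-5*10 + 13)) = 915*(2 + (-50 + 13)) = 915*(2 - 37) = 915*(-35) = -32025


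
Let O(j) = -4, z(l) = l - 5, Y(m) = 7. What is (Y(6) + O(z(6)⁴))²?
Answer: 9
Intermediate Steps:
z(l) = -5 + l
(Y(6) + O(z(6)⁴))² = (7 - 4)² = 3² = 9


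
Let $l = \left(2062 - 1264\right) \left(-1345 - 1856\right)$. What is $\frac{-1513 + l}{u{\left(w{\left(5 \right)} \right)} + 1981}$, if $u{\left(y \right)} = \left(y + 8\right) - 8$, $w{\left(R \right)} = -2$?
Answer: $- \frac{2555911}{1979} \approx -1291.5$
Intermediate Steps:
$l = -2554398$ ($l = 798 \left(-3201\right) = -2554398$)
$u{\left(y \right)} = y$ ($u{\left(y \right)} = \left(8 + y\right) - 8 = y$)
$\frac{-1513 + l}{u{\left(w{\left(5 \right)} \right)} + 1981} = \frac{-1513 - 2554398}{-2 + 1981} = - \frac{2555911}{1979}$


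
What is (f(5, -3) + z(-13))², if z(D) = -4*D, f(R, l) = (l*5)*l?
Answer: 9409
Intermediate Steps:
f(R, l) = 5*l² (f(R, l) = (5*l)*l = 5*l²)
(f(5, -3) + z(-13))² = (5*(-3)² - 4*(-13))² = (5*9 + 52)² = (45 + 52)² = 97² = 9409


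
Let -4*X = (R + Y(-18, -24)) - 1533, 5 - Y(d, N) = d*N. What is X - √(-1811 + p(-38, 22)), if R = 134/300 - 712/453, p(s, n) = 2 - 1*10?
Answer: 44419483/90600 - I*√1819 ≈ 490.28 - 42.65*I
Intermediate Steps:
p(s, n) = -8 (p(s, n) = 2 - 10 = -8)
Y(d, N) = 5 - N*d (Y(d, N) = 5 - d*N = 5 - N*d)
R = -25483/22650 (R = 134*(1/300) - 712*1/453 = 67/150 - 712/453 = -25483/22650 ≈ -1.1251)
X = 44419483/90600 (X = -((-25483/22650 + (5 - 1*(-24)*(-18))) - 1533)/4 = -((-25483/22650 + (5 - 432)) - 1533)/4 = -((-25483/22650 - 427) - 1533)/4 = -(-9697033/22650 - 1533)/4 = -¼*(-44419483/22650) = 44419483/90600 ≈ 490.28)
X - √(-1811 + p(-38, 22)) = 44419483/90600 - √(-1811 - 8) = 44419483/90600 - √(-1819) = 44419483/90600 - I*√1819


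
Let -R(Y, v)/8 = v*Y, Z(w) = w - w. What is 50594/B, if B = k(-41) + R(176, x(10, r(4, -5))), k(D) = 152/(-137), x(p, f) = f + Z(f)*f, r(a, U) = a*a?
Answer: -3465689/1543244 ≈ -2.2457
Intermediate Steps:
r(a, U) = a**2
Z(w) = 0
x(p, f) = f (x(p, f) = f + 0*f = f + 0 = f)
R(Y, v) = -8*Y*v (R(Y, v) = -8*v*Y = -8*Y*v)
k(D) = -152/137 (k(D) = 152*(-1/137) = -152/137)
B = -3086488/137 (B = -152/137 - 8*176*4**2 = -152/137 - 8*176*16 = -152/137 - 22528 = -3086488/137 ≈ -22529.)
50594/B = 50594/(-3086488/137) = 50594*(-137/3086488) = -3465689/1543244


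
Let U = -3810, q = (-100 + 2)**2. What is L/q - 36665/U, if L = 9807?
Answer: 5564219/522732 ≈ 10.645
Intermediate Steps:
q = 9604 (q = (-98)**2 = 9604)
L/q - 36665/U = 9807/9604 - 36665/(-3810) = 9807*(1/9604) - 36665*(-1/3810) = 1401/1372 + 7333/762 = 5564219/522732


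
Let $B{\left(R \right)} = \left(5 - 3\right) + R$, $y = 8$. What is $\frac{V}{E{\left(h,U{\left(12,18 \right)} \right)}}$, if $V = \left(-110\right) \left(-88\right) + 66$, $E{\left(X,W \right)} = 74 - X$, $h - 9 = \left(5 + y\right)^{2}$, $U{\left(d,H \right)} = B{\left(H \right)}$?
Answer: $- \frac{4873}{52} \approx -93.712$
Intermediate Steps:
$B{\left(R \right)} = 2 + R$
$U{\left(d,H \right)} = 2 + H$
$h = 178$ ($h = 9 + \left(5 + 8\right)^{2} = 9 + 13^{2} = 9 + 169 = 178$)
$V = 9746$ ($V = 9680 + 66 = 9746$)
$\frac{V}{E{\left(h,U{\left(12,18 \right)} \right)}} = \frac{9746}{74 - 178} = \frac{9746}{-104} = 9746 \left(- \frac{1}{104}\right) = - \frac{4873}{52}$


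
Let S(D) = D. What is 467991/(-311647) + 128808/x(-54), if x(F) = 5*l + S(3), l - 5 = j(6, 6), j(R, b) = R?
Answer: 20057741649/9037763 ≈ 2219.3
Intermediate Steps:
l = 11 (l = 5 + 6 = 11)
x(F) = 58 (x(F) = 5*11 + 3 = 55 + 3 = 58)
467991/(-311647) + 128808/x(-54) = 467991/(-311647) + 128808/58 = 467991*(-1/311647) + 128808*(1/58) = -467991/311647 + 64404/29 = 20057741649/9037763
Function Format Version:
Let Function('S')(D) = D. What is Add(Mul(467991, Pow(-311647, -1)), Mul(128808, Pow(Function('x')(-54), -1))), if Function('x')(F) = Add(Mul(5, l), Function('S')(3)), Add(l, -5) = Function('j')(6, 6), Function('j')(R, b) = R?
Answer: Rational(20057741649, 9037763) ≈ 2219.3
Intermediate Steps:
l = 11 (l = Add(5, 6) = 11)
Function('x')(F) = 58 (Function('x')(F) = Add(Mul(5, 11), 3) = Add(55, 3) = 58)
Add(Mul(467991, Pow(-311647, -1)), Mul(128808, Pow(Function('x')(-54), -1))) = Add(Mul(467991, Pow(-311647, -1)), Mul(128808, Pow(58, -1))) = Add(Mul(467991, Rational(-1, 311647)), Mul(128808, Rational(1, 58))) = Add(Rational(-467991, 311647), Rational(64404, 29)) = Rational(20057741649, 9037763)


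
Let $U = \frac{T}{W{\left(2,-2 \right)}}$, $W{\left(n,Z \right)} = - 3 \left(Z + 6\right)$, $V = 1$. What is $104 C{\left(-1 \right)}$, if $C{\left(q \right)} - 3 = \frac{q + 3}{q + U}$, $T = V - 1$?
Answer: $104$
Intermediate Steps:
$T = 0$ ($T = 1 - 1 = 0$)
$W{\left(n,Z \right)} = -18 - 3 Z$ ($W{\left(n,Z \right)} = - 3 \left(6 + Z\right) = -18 - 3 Z$)
$U = 0$ ($U = \frac{0}{-18 - -6} = \frac{0}{-18 + 6} = \frac{0}{-12} = 0 \left(- \frac{1}{12}\right) = 0$)
$C{\left(q \right)} = 3 + \frac{3 + q}{q}$ ($C{\left(q \right)} = 3 + \frac{q + 3}{q + 0} = 3 + \frac{3 + q}{q}$)
$104 C{\left(-1 \right)} = 104 \left(4 + \frac{3}{-1}\right) = 104 \left(4 + 3 \left(-1\right)\right) = 104 \left(4 - 3\right) = 104 \cdot 1 = 104$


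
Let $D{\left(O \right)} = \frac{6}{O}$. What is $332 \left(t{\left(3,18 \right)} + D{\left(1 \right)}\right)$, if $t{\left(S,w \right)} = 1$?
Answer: $2324$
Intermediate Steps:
$332 \left(t{\left(3,18 \right)} + D{\left(1 \right)}\right) = 332 \left(1 + \frac{6}{1}\right) = 332 \left(1 + 6 \cdot 1\right) = 332 \left(1 + 6\right) = 332 \cdot 7 = 2324$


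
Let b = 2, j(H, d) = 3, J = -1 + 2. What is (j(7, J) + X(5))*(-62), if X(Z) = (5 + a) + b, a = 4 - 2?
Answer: -744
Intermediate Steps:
J = 1
a = 2
X(Z) = 9 (X(Z) = (5 + 2) + 2 = 7 + 2 = 9)
(j(7, J) + X(5))*(-62) = (3 + 9)*(-62) = 12*(-62) = -744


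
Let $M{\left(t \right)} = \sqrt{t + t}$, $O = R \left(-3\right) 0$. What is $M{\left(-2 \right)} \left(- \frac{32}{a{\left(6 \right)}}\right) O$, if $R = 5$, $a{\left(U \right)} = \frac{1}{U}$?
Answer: $0$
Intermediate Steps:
$O = 0$ ($O = 5 \left(-3\right) 0 = \left(-15\right) 0 = 0$)
$M{\left(t \right)} = \sqrt{2} \sqrt{t}$ ($M{\left(t \right)} = \sqrt{2 t} = \sqrt{2} \sqrt{t}$)
$M{\left(-2 \right)} \left(- \frac{32}{a{\left(6 \right)}}\right) O = \sqrt{2} \sqrt{-2} \left(- \frac{32}{\frac{1}{6}}\right) 0 = \sqrt{2} i \sqrt{2} \left(- 32 \frac{1}{\frac{1}{6}}\right) 0 = 2 i \left(\left(-32\right) 6\right) 0 = 2 i \left(-192\right) 0 = - 384 i 0 = 0$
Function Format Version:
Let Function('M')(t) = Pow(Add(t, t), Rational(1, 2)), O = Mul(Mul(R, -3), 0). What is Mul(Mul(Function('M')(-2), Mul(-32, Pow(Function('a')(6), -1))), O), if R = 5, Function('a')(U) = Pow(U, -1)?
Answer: 0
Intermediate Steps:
O = 0 (O = Mul(Mul(5, -3), 0) = Mul(-15, 0) = 0)
Function('M')(t) = Mul(Pow(2, Rational(1, 2)), Pow(t, Rational(1, 2))) (Function('M')(t) = Pow(Mul(2, t), Rational(1, 2)) = Mul(Pow(2, Rational(1, 2)), Pow(t, Rational(1, 2))))
Mul(Mul(Function('M')(-2), Mul(-32, Pow(Function('a')(6), -1))), O) = Mul(Mul(Mul(Pow(2, Rational(1, 2)), Pow(-2, Rational(1, 2))), Mul(-32, Pow(Pow(6, -1), -1))), 0) = Mul(Mul(Mul(Pow(2, Rational(1, 2)), Mul(I, Pow(2, Rational(1, 2)))), Mul(-32, Pow(Rational(1, 6), -1))), 0) = Mul(Mul(Mul(2, I), Mul(-32, 6)), 0) = Mul(Mul(Mul(2, I), -192), 0) = Mul(Mul(-384, I), 0) = 0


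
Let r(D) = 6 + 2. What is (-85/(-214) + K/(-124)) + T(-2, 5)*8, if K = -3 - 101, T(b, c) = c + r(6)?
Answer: 698135/6634 ≈ 105.24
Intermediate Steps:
r(D) = 8
T(b, c) = 8 + c (T(b, c) = c + 8 = 8 + c)
K = -104
(-85/(-214) + K/(-124)) + T(-2, 5)*8 = (-85/(-214) - 104/(-124)) + (8 + 5)*8 = (-85*(-1/214) - 104*(-1/124)) + 13*8 = (85/214 + 26/31) + 104 = 8199/6634 + 104 = 698135/6634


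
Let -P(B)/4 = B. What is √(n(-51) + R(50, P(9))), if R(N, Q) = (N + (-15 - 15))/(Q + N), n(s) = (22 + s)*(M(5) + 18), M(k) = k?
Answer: I*√32613/7 ≈ 25.799*I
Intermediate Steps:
P(B) = -4*B
n(s) = 506 + 23*s (n(s) = (22 + s)*(5 + 18) = (22 + s)*23 = 506 + 23*s)
R(N, Q) = (-30 + N)/(N + Q) (R(N, Q) = (N - 30)/(N + Q) = (-30 + N)/(N + Q))
√(n(-51) + R(50, P(9))) = √((506 + 23*(-51)) + (-30 + 50)/(50 - 4*9)) = √((506 - 1173) + 20/(50 - 36)) = √(-667 + 20/14) = √(-667 + (1/14)*20) = √(-667 + 10/7) = √(-4659/7) = I*√32613/7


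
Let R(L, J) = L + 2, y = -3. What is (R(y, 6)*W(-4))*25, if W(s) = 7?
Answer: -175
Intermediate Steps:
R(L, J) = 2 + L
(R(y, 6)*W(-4))*25 = ((2 - 3)*7)*25 = -1*7*25 = -7*25 = -175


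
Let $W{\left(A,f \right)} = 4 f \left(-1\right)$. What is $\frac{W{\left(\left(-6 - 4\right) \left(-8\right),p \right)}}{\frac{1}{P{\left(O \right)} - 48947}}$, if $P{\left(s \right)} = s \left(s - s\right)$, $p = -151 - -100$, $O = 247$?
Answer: $-9985188$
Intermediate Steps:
$p = -51$ ($p = -151 + 100 = -51$)
$W{\left(A,f \right)} = - 4 f$
$P{\left(s \right)} = 0$ ($P{\left(s \right)} = s 0 = 0$)
$\frac{W{\left(\left(-6 - 4\right) \left(-8\right),p \right)}}{\frac{1}{P{\left(O \right)} - 48947}} = \frac{\left(-4\right) \left(-51\right)}{\frac{1}{0 - 48947}} = \frac{204}{\frac{1}{-48947}} = \frac{204}{- \frac{1}{48947}} = 204 \left(-48947\right) = -9985188$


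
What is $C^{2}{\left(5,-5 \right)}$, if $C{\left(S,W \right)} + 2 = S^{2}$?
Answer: $529$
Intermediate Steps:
$C{\left(S,W \right)} = -2 + S^{2}$
$C^{2}{\left(5,-5 \right)} = \left(-2 + 5^{2}\right)^{2} = \left(-2 + 25\right)^{2} = 23^{2} = 529$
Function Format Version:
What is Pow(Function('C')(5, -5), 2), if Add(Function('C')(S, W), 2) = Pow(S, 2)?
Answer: 529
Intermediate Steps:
Function('C')(S, W) = Add(-2, Pow(S, 2))
Pow(Function('C')(5, -5), 2) = Pow(Add(-2, Pow(5, 2)), 2) = Pow(Add(-2, 25), 2) = Pow(23, 2) = 529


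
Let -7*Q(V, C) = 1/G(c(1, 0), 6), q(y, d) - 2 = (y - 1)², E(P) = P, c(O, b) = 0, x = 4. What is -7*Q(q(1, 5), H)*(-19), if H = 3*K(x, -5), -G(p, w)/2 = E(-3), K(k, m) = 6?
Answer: -19/6 ≈ -3.1667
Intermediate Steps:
G(p, w) = 6 (G(p, w) = -2*(-3) = 6)
q(y, d) = 2 + (-1 + y)² (q(y, d) = 2 + (y - 1)² = 2 + (-1 + y)²)
H = 18 (H = 3*6 = 18)
Q(V, C) = -1/42 (Q(V, C) = -1/(7*6) = -⅐*⅙ = -1/42)
-7*Q(q(1, 5), H)*(-19) = -7*(-1/42)*(-19) = (⅙)*(-19) = -19/6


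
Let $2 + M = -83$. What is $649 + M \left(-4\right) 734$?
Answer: $250209$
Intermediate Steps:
$M = -85$ ($M = -2 - 83 = -85$)
$649 + M \left(-4\right) 734 = 649 + \left(-85\right) \left(-4\right) 734 = 649 + 340 \cdot 734 = 649 + 249560 = 250209$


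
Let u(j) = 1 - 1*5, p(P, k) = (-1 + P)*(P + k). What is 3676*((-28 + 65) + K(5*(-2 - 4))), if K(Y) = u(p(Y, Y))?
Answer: 121308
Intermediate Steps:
u(j) = -4 (u(j) = 1 - 5 = -4)
K(Y) = -4
3676*((-28 + 65) + K(5*(-2 - 4))) = 3676*((-28 + 65) - 4) = 3676*(37 - 4) = 3676*33 = 121308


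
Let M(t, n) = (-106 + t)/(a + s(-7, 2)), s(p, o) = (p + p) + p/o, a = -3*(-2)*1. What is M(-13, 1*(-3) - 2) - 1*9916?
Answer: -227830/23 ≈ -9905.7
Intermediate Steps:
a = 6 (a = 6*1 = 6)
s(p, o) = 2*p + p/o
M(t, n) = 212/23 - 2*t/23 (M(t, n) = (-106 + t)/(6 + (2*(-7) - 7/2)) = (-106 + t)/(6 + (-14 - 7*1/2)) = (-106 + t)/(6 + (-14 - 7/2)) = (-106 + t)/(6 - 35/2) = (-106 + t)/(-23/2) = (-106 + t)*(-2/23) = 212/23 - 2*t/23)
M(-13, 1*(-3) - 2) - 1*9916 = (212/23 - 2/23*(-13)) - 1*9916 = (212/23 + 26/23) - 9916 = 238/23 - 9916 = -227830/23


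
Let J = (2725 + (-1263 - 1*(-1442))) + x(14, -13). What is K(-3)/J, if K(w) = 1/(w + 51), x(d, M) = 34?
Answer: 1/141024 ≈ 7.0910e-6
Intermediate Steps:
K(w) = 1/(51 + w)
J = 2938 (J = (2725 + (-1263 - 1*(-1442))) + 34 = (2725 + (-1263 + 1442)) + 34 = (2725 + 179) + 34 = 2904 + 34 = 2938)
K(-3)/J = 1/((51 - 3)*2938) = (1/2938)/48 = (1/48)*(1/2938) = 1/141024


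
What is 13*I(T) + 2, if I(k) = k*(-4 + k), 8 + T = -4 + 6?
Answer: 782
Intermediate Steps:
T = -6 (T = -8 + (-4 + 6) = -8 + 2 = -6)
13*I(T) + 2 = 13*(-6*(-4 - 6)) + 2 = 13*(-6*(-10)) + 2 = 13*60 + 2 = 780 + 2 = 782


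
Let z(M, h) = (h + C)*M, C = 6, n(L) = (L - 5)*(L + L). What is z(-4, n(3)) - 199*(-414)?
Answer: 82410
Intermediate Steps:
n(L) = 2*L*(-5 + L) (n(L) = (-5 + L)*(2*L) = 2*L*(-5 + L))
z(M, h) = M*(6 + h) (z(M, h) = (h + 6)*M = (6 + h)*M = M*(6 + h))
z(-4, n(3)) - 199*(-414) = -4*(6 + 2*3*(-5 + 3)) - 199*(-414) = -4*(6 + 2*3*(-2)) + 82386 = -4*(6 - 12) + 82386 = -4*(-6) + 82386 = 24 + 82386 = 82410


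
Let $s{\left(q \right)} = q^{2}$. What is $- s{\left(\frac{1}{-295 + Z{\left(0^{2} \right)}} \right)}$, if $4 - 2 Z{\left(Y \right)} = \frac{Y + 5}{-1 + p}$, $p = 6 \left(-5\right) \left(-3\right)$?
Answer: $- \frac{31684}{2720561281} \approx -1.1646 \cdot 10^{-5}$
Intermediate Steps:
$p = 90$ ($p = \left(-30\right) \left(-3\right) = 90$)
$Z{\left(Y \right)} = \frac{351}{178} - \frac{Y}{178}$ ($Z{\left(Y \right)} = 2 - \frac{\left(Y + 5\right) \frac{1}{-1 + 90}}{2} = 2 - \frac{\left(5 + Y\right) \frac{1}{89}}{2} = 2 - \frac{\frac{5}{89} + \frac{Y}{89}}{2} = 2 - \left(\frac{5}{178} + \frac{Y}{178}\right) = \frac{351}{178} - \frac{Y}{178}$)
$- s{\left(\frac{1}{-295 + Z{\left(0^{2} \right)}} \right)} = - \left(\frac{1}{-295 + \left(\frac{351}{178} - \frac{0^{2}}{178}\right)}\right)^{2} = - \left(\frac{1}{-295 + \left(\frac{351}{178} - 0\right)}\right)^{2} = - \left(\frac{1}{-295 + \left(\frac{351}{178} + 0\right)}\right)^{2} = - \left(\frac{1}{-295 + \frac{351}{178}}\right)^{2} = - \left(\frac{1}{- \frac{52159}{178}}\right)^{2} = - \left(- \frac{178}{52159}\right)^{2} = \left(-1\right) \frac{31684}{2720561281} = - \frac{31684}{2720561281}$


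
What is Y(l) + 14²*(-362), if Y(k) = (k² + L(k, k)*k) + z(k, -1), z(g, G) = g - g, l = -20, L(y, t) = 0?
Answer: -70552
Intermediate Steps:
z(g, G) = 0
Y(k) = k² (Y(k) = (k² + 0*k) + 0 = (k² + 0) + 0 = k² + 0 = k²)
Y(l) + 14²*(-362) = (-20)² + 14²*(-362) = 400 + 196*(-362) = 400 - 70952 = -70552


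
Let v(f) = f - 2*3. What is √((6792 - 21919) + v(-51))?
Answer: 4*I*√949 ≈ 123.22*I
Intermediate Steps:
v(f) = -6 + f (v(f) = f - 6 = -6 + f)
√((6792 - 21919) + v(-51)) = √((6792 - 21919) + (-6 - 51)) = √(-15127 - 57) = √(-15184) = 4*I*√949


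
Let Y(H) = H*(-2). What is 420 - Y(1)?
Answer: 422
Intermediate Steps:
Y(H) = -2*H
420 - Y(1) = 420 - (-2) = 420 - 1*(-2) = 420 + 2 = 422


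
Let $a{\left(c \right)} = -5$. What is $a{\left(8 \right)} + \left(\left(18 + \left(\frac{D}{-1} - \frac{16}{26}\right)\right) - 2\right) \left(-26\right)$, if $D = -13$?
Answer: $-743$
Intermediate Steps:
$a{\left(8 \right)} + \left(\left(18 + \left(\frac{D}{-1} - \frac{16}{26}\right)\right) - 2\right) \left(-26\right) = -5 + \left(\left(18 - \left(-13 + \frac{8}{13}\right)\right) - 2\right) \left(-26\right) = -5 + \left(\left(18 - - \frac{161}{13}\right) - 2\right) \left(-26\right) = -5 + \left(\left(18 + \left(13 - \frac{8}{13}\right)\right) - 2\right) \left(-26\right) = -5 + \left(\left(18 + \frac{161}{13}\right) - 2\right) \left(-26\right) = -5 + \left(\frac{395}{13} - 2\right) \left(-26\right) = -5 + \frac{369}{13} \left(-26\right) = -5 - 738 = -743$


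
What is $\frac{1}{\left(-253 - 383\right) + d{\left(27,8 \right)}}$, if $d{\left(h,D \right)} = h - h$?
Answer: $- \frac{1}{636} \approx -0.0015723$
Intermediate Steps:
$d{\left(h,D \right)} = 0$
$\frac{1}{\left(-253 - 383\right) + d{\left(27,8 \right)}} = \frac{1}{\left(-253 - 383\right) + 0} = \frac{1}{-636 + 0} = \frac{1}{-636} = - \frac{1}{636}$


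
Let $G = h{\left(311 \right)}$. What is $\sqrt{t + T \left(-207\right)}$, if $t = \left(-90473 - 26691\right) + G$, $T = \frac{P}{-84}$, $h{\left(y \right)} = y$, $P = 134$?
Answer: $\frac{i \sqrt{22838466}}{14} \approx 341.35 i$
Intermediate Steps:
$G = 311$
$T = - \frac{67}{42}$ ($T = \frac{134}{-84} = 134 \left(- \frac{1}{84}\right) = - \frac{67}{42} \approx -1.5952$)
$t = -116853$ ($t = \left(-90473 - 26691\right) + 311 = -117164 + 311 = -116853$)
$\sqrt{t + T \left(-207\right)} = \sqrt{-116853 - - \frac{4623}{14}} = \sqrt{-116853 + \frac{4623}{14}} = \sqrt{- \frac{1631319}{14}} = \frac{i \sqrt{22838466}}{14}$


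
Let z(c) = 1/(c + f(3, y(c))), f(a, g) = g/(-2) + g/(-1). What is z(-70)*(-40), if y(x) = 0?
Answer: 4/7 ≈ 0.57143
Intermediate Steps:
f(a, g) = -3*g/2 (f(a, g) = g*(-1/2) + g*(-1) = -g/2 - g = -3*g/2)
z(c) = 1/c (z(c) = 1/(c - 3/2*0) = 1/(c + 0) = 1/c)
z(-70)*(-40) = -40/(-70) = -1/70*(-40) = 4/7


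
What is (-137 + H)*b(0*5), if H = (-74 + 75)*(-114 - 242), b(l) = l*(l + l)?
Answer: 0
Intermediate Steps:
b(l) = 2*l**2 (b(l) = l*(2*l) = 2*l**2)
H = -356 (H = 1*(-356) = -356)
(-137 + H)*b(0*5) = (-137 - 356)*(2*(0*5)**2) = -986*0**2 = -986*0 = -493*0 = 0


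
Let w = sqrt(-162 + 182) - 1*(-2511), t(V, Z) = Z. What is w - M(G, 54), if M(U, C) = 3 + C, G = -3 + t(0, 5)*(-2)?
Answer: 2454 + 2*sqrt(5) ≈ 2458.5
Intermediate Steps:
G = -13 (G = -3 + 5*(-2) = -3 - 10 = -13)
w = 2511 + 2*sqrt(5) (w = sqrt(20) + 2511 = 2*sqrt(5) + 2511 = 2511 + 2*sqrt(5) ≈ 2515.5)
w - M(G, 54) = (2511 + 2*sqrt(5)) - (3 + 54) = (2511 + 2*sqrt(5)) - 1*57 = (2511 + 2*sqrt(5)) - 57 = 2454 + 2*sqrt(5)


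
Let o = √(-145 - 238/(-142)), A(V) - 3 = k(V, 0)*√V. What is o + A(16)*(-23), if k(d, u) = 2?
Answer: -253 + 8*I*√11289/71 ≈ -253.0 + 11.972*I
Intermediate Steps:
A(V) = 3 + 2*√V
o = 8*I*√11289/71 (o = √(-145 - 238*(-1/142)) = √(-145 + 119/71) = √(-10176/71) = 8*I*√11289/71 ≈ 11.972*I)
o + A(16)*(-23) = 8*I*√11289/71 + (3 + 2*√16)*(-23) = 8*I*√11289/71 + (3 + 2*4)*(-23) = 8*I*√11289/71 + (3 + 8)*(-23) = 8*I*√11289/71 + 11*(-23) = 8*I*√11289/71 - 253 = -253 + 8*I*√11289/71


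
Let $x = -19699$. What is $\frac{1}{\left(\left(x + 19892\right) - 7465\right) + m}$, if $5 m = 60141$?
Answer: $\frac{5}{23781} \approx 0.00021025$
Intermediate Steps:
$m = \frac{60141}{5}$ ($m = \frac{1}{5} \cdot 60141 = \frac{60141}{5} \approx 12028.0$)
$\frac{1}{\left(\left(x + 19892\right) - 7465\right) + m} = \frac{1}{\left(\left(-19699 + 19892\right) - 7465\right) + \frac{60141}{5}} = \frac{1}{\left(193 - 7465\right) + \frac{60141}{5}} = \frac{1}{-7272 + \frac{60141}{5}} = \frac{1}{\frac{23781}{5}} = \frac{5}{23781}$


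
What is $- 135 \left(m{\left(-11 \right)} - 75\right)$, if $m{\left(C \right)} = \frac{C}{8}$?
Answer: $\frac{82485}{8} \approx 10311.0$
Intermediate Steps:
$m{\left(C \right)} = \frac{C}{8}$ ($m{\left(C \right)} = C \frac{1}{8} = \frac{C}{8}$)
$- 135 \left(m{\left(-11 \right)} - 75\right) = - 135 \left(\frac{1}{8} \left(-11\right) - 75\right) = - 135 \left(- \frac{11}{8} - 75\right) = \left(-135\right) \left(- \frac{611}{8}\right) = \frac{82485}{8}$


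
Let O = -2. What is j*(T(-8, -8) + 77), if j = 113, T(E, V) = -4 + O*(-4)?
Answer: 9153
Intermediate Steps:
T(E, V) = 4 (T(E, V) = -4 - 2*(-4) = -4 + 8 = 4)
j*(T(-8, -8) + 77) = 113*(4 + 77) = 113*81 = 9153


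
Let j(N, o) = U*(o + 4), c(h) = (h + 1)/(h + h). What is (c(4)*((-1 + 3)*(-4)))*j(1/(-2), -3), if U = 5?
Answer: -25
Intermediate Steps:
c(h) = (1 + h)/(2*h) (c(h) = (1 + h)/((2*h)) = (1 + h)*(1/(2*h)) = (1 + h)/(2*h))
j(N, o) = 20 + 5*o (j(N, o) = 5*(o + 4) = 5*(4 + o) = 20 + 5*o)
(c(4)*((-1 + 3)*(-4)))*j(1/(-2), -3) = (((½)*(1 + 4)/4)*((-1 + 3)*(-4)))*(20 + 5*(-3)) = (((½)*(¼)*5)*(2*(-4)))*(20 - 15) = ((5/8)*(-8))*5 = -5*5 = -25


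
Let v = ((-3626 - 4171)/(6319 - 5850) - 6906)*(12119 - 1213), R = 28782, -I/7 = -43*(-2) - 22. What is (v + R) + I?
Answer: -5056477360/67 ≈ -7.5470e+7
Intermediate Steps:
I = -448 (I = -7*(-43*(-2) - 22) = -7*(86 - 22) = -7*64 = -448)
v = -5058375738/67 (v = (-7797/469 - 6906)*10906 = -3246711/469*10906 = -5058375738/67 ≈ -7.5498e+7)
(v + R) + I = (-5058375738/67 + 28782) - 448 = -5056447344/67 - 448 = -5056477360/67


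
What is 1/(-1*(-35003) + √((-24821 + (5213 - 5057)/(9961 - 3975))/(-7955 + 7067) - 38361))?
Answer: 93030413352/3256445439522905 - 2*I*√67694398241166654/3256445439522905 ≈ 2.8568e-5 - 1.5979e-7*I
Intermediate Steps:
1/(-1*(-35003) + √((-24821 + (5213 - 5057)/(9961 - 3975))/(-7955 + 7067) - 38361)) = 1/(35003 + √((-24821 + 156/5986)/(-888) - 38361)) = 1/(35003 + √((-24821 + 156*(1/5986))*(-1/888) - 38361)) = 1/(35003 + √((-24821 + 78/2993)*(-1/888) - 38361)) = 1/(35003 + √(-74289175/2993*(-1/888) - 38361)) = 1/(35003 + √(74289175/2657784 - 38361)) = 1/(35003 + √(-101880962849/2657784)) = 1/(35003 + I*√67694398241166654/1328892)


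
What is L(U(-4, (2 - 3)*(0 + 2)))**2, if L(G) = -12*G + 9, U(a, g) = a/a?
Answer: 9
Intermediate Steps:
U(a, g) = 1
L(G) = 9 - 12*G
L(U(-4, (2 - 3)*(0 + 2)))**2 = (9 - 12*1)**2 = (9 - 12)**2 = (-3)**2 = 9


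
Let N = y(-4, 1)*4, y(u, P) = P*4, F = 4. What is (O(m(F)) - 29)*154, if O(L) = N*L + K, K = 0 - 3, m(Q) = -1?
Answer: -7392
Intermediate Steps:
y(u, P) = 4*P
N = 16 (N = (4*1)*4 = 4*4 = 16)
K = -3
O(L) = -3 + 16*L (O(L) = 16*L - 3 = -3 + 16*L)
(O(m(F)) - 29)*154 = ((-3 + 16*(-1)) - 29)*154 = ((-3 - 16) - 29)*154 = (-19 - 29)*154 = -48*154 = -7392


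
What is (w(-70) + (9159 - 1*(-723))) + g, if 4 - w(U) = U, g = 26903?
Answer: 36859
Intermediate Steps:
w(U) = 4 - U
(w(-70) + (9159 - 1*(-723))) + g = ((4 - 1*(-70)) + (9159 - 1*(-723))) + 26903 = ((4 + 70) + (9159 + 723)) + 26903 = (74 + 9882) + 26903 = 9956 + 26903 = 36859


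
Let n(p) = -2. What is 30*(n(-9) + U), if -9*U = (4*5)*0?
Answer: -60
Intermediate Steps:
U = 0 (U = -4*5*0/9 = -20*0/9 = -1/9*0 = 0)
30*(n(-9) + U) = 30*(-2 + 0) = 30*(-2) = -60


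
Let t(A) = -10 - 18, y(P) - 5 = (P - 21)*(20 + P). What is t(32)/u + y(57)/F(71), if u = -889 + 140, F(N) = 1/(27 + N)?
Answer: 29119626/107 ≈ 2.7215e+5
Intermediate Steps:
y(P) = 5 + (-21 + P)*(20 + P) (y(P) = 5 + (P - 21)*(20 + P) = 5 + (-21 + P)*(20 + P))
u = -749
t(A) = -28
t(32)/u + y(57)/F(71) = -28/(-749) + (-415 + 57² - 1*57)/(1/(27 + 71)) = -28*(-1/749) + (-415 + 3249 - 57)/(1/98) = 4/107 + 2777/(1/98) = 4/107 + 2777*98 = 4/107 + 272146 = 29119626/107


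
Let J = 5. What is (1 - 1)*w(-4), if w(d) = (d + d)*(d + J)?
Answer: 0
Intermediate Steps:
w(d) = 2*d*(5 + d) (w(d) = (d + d)*(d + 5) = (2*d)*(5 + d) = 2*d*(5 + d))
(1 - 1)*w(-4) = (1 - 1)*(2*(-4)*(5 - 4)) = 0*(2*(-4)*1) = 0*(-8) = 0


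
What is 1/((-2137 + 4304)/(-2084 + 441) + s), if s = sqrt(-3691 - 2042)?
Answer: -3560381/15480637006 - 56688429*I*sqrt(13)/15480637006 ≈ -0.00022999 - 0.013203*I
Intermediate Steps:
s = 21*I*sqrt(13) (s = sqrt(-5733) = 21*I*sqrt(13) ≈ 75.717*I)
1/((-2137 + 4304)/(-2084 + 441) + s) = 1/((-2137 + 4304)/(-2084 + 441) + 21*I*sqrt(13)) = 1/(2167/(-1643) + 21*I*sqrt(13)) = 1/(2167*(-1/1643) + 21*I*sqrt(13)) = 1/(-2167/1643 + 21*I*sqrt(13))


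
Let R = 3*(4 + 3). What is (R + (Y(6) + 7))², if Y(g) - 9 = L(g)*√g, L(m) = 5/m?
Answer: 8239/6 + 185*√6/3 ≈ 1524.2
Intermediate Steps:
Y(g) = 9 + 5/√g (Y(g) = 9 + (5/g)*√g = 9 + 5/√g)
R = 21 (R = 3*7 = 21)
(R + (Y(6) + 7))² = (21 + ((9 + 5/√6) + 7))² = (21 + ((9 + 5*(√6/6)) + 7))² = (21 + ((9 + 5*√6/6) + 7))² = (21 + (16 + 5*√6/6))² = (37 + 5*√6/6)²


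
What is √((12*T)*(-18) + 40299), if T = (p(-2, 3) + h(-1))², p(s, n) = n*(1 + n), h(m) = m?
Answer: √14163 ≈ 119.01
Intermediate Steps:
T = 121 (T = (3*(1 + 3) - 1)² = (3*4 - 1)² = (12 - 1)² = 11² = 121)
√((12*T)*(-18) + 40299) = √((12*121)*(-18) + 40299) = √(1452*(-18) + 40299) = √(-26136 + 40299) = √14163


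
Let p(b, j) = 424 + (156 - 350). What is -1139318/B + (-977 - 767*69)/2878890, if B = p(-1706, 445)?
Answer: -23428454243/4729605 ≈ -4953.6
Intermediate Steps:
p(b, j) = 230 (p(b, j) = 424 - 194 = 230)
B = 230
-1139318/B + (-977 - 767*69)/2878890 = -1139318/230 + (-977 - 767*69)/2878890 = -1139318*1/230 + (-977 - 52923)*(1/2878890) = -569659/115 - 53900*1/2878890 = -569659/115 - 770/41127 = -23428454243/4729605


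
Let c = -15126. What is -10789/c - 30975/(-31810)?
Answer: 40586297/24057903 ≈ 1.6870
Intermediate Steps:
-10789/c - 30975/(-31810) = -10789/(-15126) - 30975/(-31810) = -10789*(-1/15126) - 30975*(-1/31810) = 10789/15126 + 6195/6362 = 40586297/24057903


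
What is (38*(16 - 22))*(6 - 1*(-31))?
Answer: -8436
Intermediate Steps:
(38*(16 - 22))*(6 - 1*(-31)) = (38*(-6))*(6 + 31) = -228*37 = -8436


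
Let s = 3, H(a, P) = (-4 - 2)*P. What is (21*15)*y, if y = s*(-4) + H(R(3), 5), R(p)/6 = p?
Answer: -13230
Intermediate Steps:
R(p) = 6*p
H(a, P) = -6*P
y = -42 (y = 3*(-4) - 6*5 = -12 - 30 = -42)
(21*15)*y = (21*15)*(-42) = 315*(-42) = -13230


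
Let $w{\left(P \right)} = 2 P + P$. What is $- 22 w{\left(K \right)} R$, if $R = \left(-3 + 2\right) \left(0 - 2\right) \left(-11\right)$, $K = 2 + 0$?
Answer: $2904$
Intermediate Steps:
$K = 2$
$R = -22$ ($R = \left(-1\right) \left(-2\right) \left(-11\right) = 2 \left(-11\right) = -22$)
$w{\left(P \right)} = 3 P$
$- 22 w{\left(K \right)} R = - 22 \cdot 3 \cdot 2 \left(-22\right) = \left(-22\right) 6 \left(-22\right) = \left(-132\right) \left(-22\right) = 2904$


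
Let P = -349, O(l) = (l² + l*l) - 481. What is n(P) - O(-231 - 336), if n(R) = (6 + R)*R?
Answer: -522790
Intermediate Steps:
O(l) = -481 + 2*l² (O(l) = (l² + l²) - 481 = 2*l² - 481 = -481 + 2*l²)
n(R) = R*(6 + R)
n(P) - O(-231 - 336) = -349*(6 - 349) - (-481 + 2*(-231 - 336)²) = -349*(-343) - (-481 + 2*(-567)²) = 119707 - (-481 + 2*321489) = 119707 - (-481 + 642978) = 119707 - 1*642497 = 119707 - 642497 = -522790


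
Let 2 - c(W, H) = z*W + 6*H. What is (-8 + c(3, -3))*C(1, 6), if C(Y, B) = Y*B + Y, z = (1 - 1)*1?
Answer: 84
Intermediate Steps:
z = 0 (z = 0*1 = 0)
c(W, H) = 2 - 6*H (c(W, H) = 2 - (0*W + 6*H) = 2 - (0 + 6*H) = 2 - 6*H)
C(Y, B) = Y + B*Y (C(Y, B) = B*Y + Y = Y + B*Y)
(-8 + c(3, -3))*C(1, 6) = (-8 + (2 - 6*(-3)))*(1*(1 + 6)) = (-8 + (2 + 18))*(1*7) = (-8 + 20)*7 = 12*7 = 84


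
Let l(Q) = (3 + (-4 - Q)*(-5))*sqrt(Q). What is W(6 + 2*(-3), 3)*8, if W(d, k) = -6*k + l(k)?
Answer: -144 + 304*sqrt(3) ≈ 382.54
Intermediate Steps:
l(Q) = sqrt(Q)*(23 + 5*Q) (l(Q) = (3 + (20 + 5*Q))*sqrt(Q) = (23 + 5*Q)*sqrt(Q) = sqrt(Q)*(23 + 5*Q))
W(d, k) = -6*k + sqrt(k)*(23 + 5*k)
W(6 + 2*(-3), 3)*8 = (-6*3 + sqrt(3)*(23 + 5*3))*8 = (-18 + sqrt(3)*(23 + 15))*8 = (-18 + sqrt(3)*38)*8 = (-18 + 38*sqrt(3))*8 = -144 + 304*sqrt(3)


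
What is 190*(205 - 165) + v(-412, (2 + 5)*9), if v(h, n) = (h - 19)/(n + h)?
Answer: 2652831/349 ≈ 7601.2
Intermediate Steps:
v(h, n) = (-19 + h)/(h + n)
190*(205 - 165) + v(-412, (2 + 5)*9) = 190*(205 - 165) + (-19 - 412)/(-412 + (2 + 5)*9) = 190*40 - 431/(-412 + 7*9) = 7600 - 431/(-412 + 63) = 7600 - 431/(-349) = 7600 - 1/349*(-431) = 7600 + 431/349 = 2652831/349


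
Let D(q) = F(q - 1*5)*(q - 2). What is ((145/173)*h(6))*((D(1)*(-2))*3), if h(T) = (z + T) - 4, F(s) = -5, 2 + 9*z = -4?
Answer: -5800/173 ≈ -33.526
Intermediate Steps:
z = -⅔ (z = -2/9 + (⅑)*(-4) = -2/9 - 4/9 = -⅔ ≈ -0.66667)
h(T) = -14/3 + T (h(T) = (-⅔ + T) - 4 = -14/3 + T)
D(q) = 10 - 5*q (D(q) = -5*(q - 2) = -5*(-2 + q) = 10 - 5*q)
((145/173)*h(6))*((D(1)*(-2))*3) = ((145/173)*(-14/3 + 6))*(((10 - 5*1)*(-2))*3) = ((145*(1/173))*(4/3))*(((10 - 5)*(-2))*3) = ((145/173)*(4/3))*((5*(-2))*3) = 580*(-10*3)/519 = (580/519)*(-30) = -5800/173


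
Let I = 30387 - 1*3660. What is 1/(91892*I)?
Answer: 1/2455997484 ≈ 4.0717e-10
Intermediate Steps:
I = 26727 (I = 30387 - 3660 = 26727)
1/(91892*I) = 1/(91892*26727) = (1/91892)*(1/26727) = 1/2455997484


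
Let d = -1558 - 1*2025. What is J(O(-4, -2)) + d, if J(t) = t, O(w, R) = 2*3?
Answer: -3577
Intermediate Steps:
O(w, R) = 6
d = -3583 (d = -1558 - 2025 = -3583)
J(O(-4, -2)) + d = 6 - 3583 = -3577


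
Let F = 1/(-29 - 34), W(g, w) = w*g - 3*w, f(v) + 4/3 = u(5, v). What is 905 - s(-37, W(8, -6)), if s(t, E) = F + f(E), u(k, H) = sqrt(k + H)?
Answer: 57100/63 - 5*I ≈ 906.35 - 5.0*I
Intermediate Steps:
u(k, H) = sqrt(H + k)
f(v) = -4/3 + sqrt(5 + v) (f(v) = -4/3 + sqrt(v + 5) = -4/3 + sqrt(5 + v))
W(g, w) = -3*w + g*w (W(g, w) = g*w - 3*w = -3*w + g*w)
F = -1/63 (F = 1/(-63) = -1/63 ≈ -0.015873)
s(t, E) = -85/63 + sqrt(5 + E) (s(t, E) = -1/63 + (-4/3 + sqrt(5 + E)) = -85/63 + sqrt(5 + E))
905 - s(-37, W(8, -6)) = 905 - (-85/63 + sqrt(5 - 6*(-3 + 8))) = 905 - (-85/63 + sqrt(5 - 6*5)) = 905 - (-85/63 + sqrt(5 - 30)) = 905 - (-85/63 + sqrt(-25)) = 905 - (-85/63 + 5*I) = 905 + (85/63 - 5*I) = 57100/63 - 5*I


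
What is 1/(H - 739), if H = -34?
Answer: -1/773 ≈ -0.0012937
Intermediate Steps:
1/(H - 739) = 1/(-34 - 739) = 1/(-773) = -1/773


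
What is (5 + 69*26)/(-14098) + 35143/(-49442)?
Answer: -20871149/24894047 ≈ -0.83840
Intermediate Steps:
(5 + 69*26)/(-14098) + 35143/(-49442) = (5 + 1794)*(-1/14098) + 35143*(-1/49442) = 1799*(-1/14098) - 35143/49442 = -257/2014 - 35143/49442 = -20871149/24894047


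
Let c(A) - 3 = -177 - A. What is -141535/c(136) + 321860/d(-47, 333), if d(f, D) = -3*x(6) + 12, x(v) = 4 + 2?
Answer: -9892739/186 ≈ -53187.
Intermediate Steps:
x(v) = 6
c(A) = -174 - A (c(A) = 3 + (-177 - A) = -174 - A)
d(f, D) = -6 (d(f, D) = -3*6 + 12 = -18 + 12 = -6)
-141535/c(136) + 321860/d(-47, 333) = -141535/(-174 - 1*136) + 321860/(-6) = -141535/(-174 - 136) + 321860*(-⅙) = -141535/(-310) - 160930/3 = -141535*(-1/310) - 160930/3 = 28307/62 - 160930/3 = -9892739/186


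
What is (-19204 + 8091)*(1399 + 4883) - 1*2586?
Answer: -69814452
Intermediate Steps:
(-19204 + 8091)*(1399 + 4883) - 1*2586 = -11113*6282 - 2586 = -69811866 - 2586 = -69814452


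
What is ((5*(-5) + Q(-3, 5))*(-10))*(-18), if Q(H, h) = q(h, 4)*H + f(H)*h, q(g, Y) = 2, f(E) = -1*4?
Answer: -9180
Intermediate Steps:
f(E) = -4
Q(H, h) = -4*h + 2*H (Q(H, h) = 2*H - 4*h = -4*h + 2*H)
((5*(-5) + Q(-3, 5))*(-10))*(-18) = ((5*(-5) + (-4*5 + 2*(-3)))*(-10))*(-18) = ((-25 + (-20 - 6))*(-10))*(-18) = ((-25 - 26)*(-10))*(-18) = -51*(-10)*(-18) = 510*(-18) = -9180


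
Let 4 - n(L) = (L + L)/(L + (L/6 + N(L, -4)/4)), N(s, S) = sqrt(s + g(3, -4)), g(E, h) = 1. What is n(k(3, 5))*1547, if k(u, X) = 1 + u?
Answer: 10810436/3091 + 445536*sqrt(5)/3091 ≈ 3819.7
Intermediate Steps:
N(s, S) = sqrt(1 + s) (N(s, S) = sqrt(s + 1) = sqrt(1 + s))
n(L) = 4 - 2*L/(sqrt(1 + L)/4 + 7*L/6) (n(L) = 4 - (L + L)/(L + (L/6 + sqrt(1 + L)/4)) = 4 - 2*L/(L + (L*(1/6) + sqrt(1 + L)*(1/4))) = 4 - 2*L/(L + (L/6 + sqrt(1 + L)/4)) = 4 - 2*L/(L + (sqrt(1 + L)/4 + L/6)) = 4 - 2*L/(sqrt(1 + L)/4 + 7*L/6))
n(k(3, 5))*1547 = (4*(3*sqrt(1 + (1 + 3)) + 8*(1 + 3))/(3*sqrt(1 + (1 + 3)) + 14*(1 + 3)))*1547 = (4*(3*sqrt(1 + 4) + 8*4)/(3*sqrt(1 + 4) + 14*4))*1547 = (4*(3*sqrt(5) + 32)/(3*sqrt(5) + 56))*1547 = (4*(32 + 3*sqrt(5))/(56 + 3*sqrt(5)))*1547 = 6188*(32 + 3*sqrt(5))/(56 + 3*sqrt(5))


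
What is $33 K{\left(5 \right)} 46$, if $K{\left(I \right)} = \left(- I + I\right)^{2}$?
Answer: $0$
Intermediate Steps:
$K{\left(I \right)} = 0$ ($K{\left(I \right)} = 0^{2} = 0$)
$33 K{\left(5 \right)} 46 = 33 \cdot 0 \cdot 46 = 0 \cdot 46 = 0$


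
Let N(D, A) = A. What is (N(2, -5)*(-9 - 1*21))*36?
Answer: 5400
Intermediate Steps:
(N(2, -5)*(-9 - 1*21))*36 = -5*(-9 - 1*21)*36 = -5*(-9 - 21)*36 = -5*(-30)*36 = 150*36 = 5400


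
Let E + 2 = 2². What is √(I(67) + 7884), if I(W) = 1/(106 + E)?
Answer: 7*√52131/18 ≈ 88.792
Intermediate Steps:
E = 2 (E = -2 + 2² = -2 + 4 = 2)
I(W) = 1/108 (I(W) = 1/(106 + 2) = 1/108)
√(I(67) + 7884) = √(1/108 + 7884) = √(851473/108) = 7*√52131/18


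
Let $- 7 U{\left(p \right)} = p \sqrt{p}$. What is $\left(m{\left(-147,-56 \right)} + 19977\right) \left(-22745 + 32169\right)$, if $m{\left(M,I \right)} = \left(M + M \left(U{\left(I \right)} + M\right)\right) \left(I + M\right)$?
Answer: $-40870088016 + 4499545344 i \sqrt{14} \approx -4.087 \cdot 10^{10} + 1.6836 \cdot 10^{10} i$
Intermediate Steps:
$U{\left(p \right)} = - \frac{p^{\frac{3}{2}}}{7}$ ($U{\left(p \right)} = - \frac{p \sqrt{p}}{7} = - \frac{p^{\frac{3}{2}}}{7}$)
$m{\left(M,I \right)} = \left(I + M\right) \left(M + M \left(M - \frac{I^{\frac{3}{2}}}{7}\right)\right)$ ($m{\left(M,I \right)} = \left(M + M \left(- \frac{I^{\frac{3}{2}}}{7} + M\right)\right) \left(I + M\right) = \left(M + M \left(M - \frac{I^{\frac{3}{2}}}{7}\right)\right) \left(I + M\right) = \left(I + M\right) \left(M + M \left(M - \frac{I^{\frac{3}{2}}}{7}\right)\right)$)
$\left(m{\left(-147,-56 \right)} + 19977\right) \left(-22745 + 32169\right) = \left(\frac{1}{7} \left(-147\right) \left(- \left(-56\right)^{\frac{5}{2}} + 7 \left(-56\right) + 7 \left(-147\right) + 7 \left(-147\right)^{2} - - 147 \left(-56\right)^{\frac{3}{2}} + 7 \left(-56\right) \left(-147\right)\right) + 19977\right) \left(-22745 + 32169\right) = \left(\frac{1}{7} \left(-147\right) \left(- 6272 i \sqrt{14} - 392 - 1029 + 7 \cdot 21609 - - 147 \left(- 112 i \sqrt{14}\right) + 57624\right) + 19977\right) 9424 = \left(\frac{1}{7} \left(-147\right) \left(- 6272 i \sqrt{14} - 392 - 1029 + 151263 - 16464 i \sqrt{14} + 57624\right) + 19977\right) 9424 = \left(\frac{1}{7} \left(-147\right) \left(207466 - 22736 i \sqrt{14}\right) + 19977\right) 9424 = \left(\left(-4356786 + 477456 i \sqrt{14}\right) + 19977\right) 9424 = \left(-4336809 + 477456 i \sqrt{14}\right) 9424 = -40870088016 + 4499545344 i \sqrt{14}$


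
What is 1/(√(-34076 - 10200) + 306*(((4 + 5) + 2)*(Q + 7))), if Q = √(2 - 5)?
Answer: 1/(2*(11781 + I*√11069 + 1683*I*√3)) ≈ 3.9824e-5 - 1.0209e-5*I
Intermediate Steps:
Q = I*√3 (Q = √(-3) = I*√3 ≈ 1.732*I)
1/(√(-34076 - 10200) + 306*(((4 + 5) + 2)*(Q + 7))) = 1/(√(-34076 - 10200) + 306*(((4 + 5) + 2)*(I*√3 + 7))) = 1/(√(-44276) + 306*((9 + 2)*(7 + I*√3))) = 1/(2*I*√11069 + 306*(11*(7 + I*√3))) = 1/(2*I*√11069 + 306*(77 + 11*I*√3)) = 1/(2*I*√11069 + (23562 + 3366*I*√3)) = 1/(23562 + 2*I*√11069 + 3366*I*√3)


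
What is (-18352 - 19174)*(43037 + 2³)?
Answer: -1615306670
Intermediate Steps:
(-18352 - 19174)*(43037 + 2³) = -37526*(43037 + 8) = -37526*43045 = -1615306670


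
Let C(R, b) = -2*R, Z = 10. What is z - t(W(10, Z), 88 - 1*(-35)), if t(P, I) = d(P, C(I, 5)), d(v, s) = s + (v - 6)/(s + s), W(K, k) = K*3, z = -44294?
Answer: -1805966/41 ≈ -44048.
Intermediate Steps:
W(K, k) = 3*K
d(v, s) = s + (-6 + v)/(2*s) (d(v, s) = s + (-6 + v)/((2*s)) = s + (-6 + v)*(1/(2*s)) = s + (-6 + v)/(2*s))
t(P, I) = -(-3 + P/2 + 4*I**2)/(2*I) (t(P, I) = (-3 + (-2*I)**2 + P/2)/((-2*I)) = (-1/(2*I))*(-3 + 4*I**2 + P/2) = (-1/(2*I))*(-3 + P/2 + 4*I**2) = -(-3 + P/2 + 4*I**2)/(2*I))
z - t(W(10, Z), 88 - 1*(-35)) = -44294 - (6 - 3*10 - 8*(88 - 1*(-35))**2)/(4*(88 - 1*(-35))) = -44294 - (6 - 1*30 - 8*(88 + 35)**2)/(4*(88 + 35)) = -44294 - (6 - 30 - 8*123**2)/(4*123) = -44294 - (6 - 30 - 8*15129)/(4*123) = -44294 - (6 - 30 - 121032)/(4*123) = -44294 - (-121056)/(4*123) = -44294 - 1*(-10088/41) = -44294 + 10088/41 = -1805966/41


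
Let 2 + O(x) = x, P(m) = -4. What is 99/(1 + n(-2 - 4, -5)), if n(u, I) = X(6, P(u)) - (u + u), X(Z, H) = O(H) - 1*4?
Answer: 33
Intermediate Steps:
O(x) = -2 + x
X(Z, H) = -6 + H (X(Z, H) = (-2 + H) - 1*4 = (-2 + H) - 4 = -6 + H)
n(u, I) = -10 - 2*u (n(u, I) = (-6 - 4) - (u + u) = -10 - 2*u)
99/(1 + n(-2 - 4, -5)) = 99/(1 + (-10 - 2*(-2 - 4))) = 99/(1 + (-10 - 2*(-6))) = 99/(1 + (-10 + 12)) = 99/(1 + 2) = 99/3 = (1/3)*99 = 33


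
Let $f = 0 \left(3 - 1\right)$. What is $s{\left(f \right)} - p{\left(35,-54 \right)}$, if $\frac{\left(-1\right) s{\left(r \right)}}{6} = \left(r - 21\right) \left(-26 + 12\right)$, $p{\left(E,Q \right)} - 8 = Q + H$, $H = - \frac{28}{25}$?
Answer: $- \frac{42922}{25} \approx -1716.9$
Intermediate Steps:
$H = - \frac{28}{25}$ ($H = \left(-28\right) \frac{1}{25} = - \frac{28}{25} \approx -1.12$)
$p{\left(E,Q \right)} = \frac{172}{25} + Q$ ($p{\left(E,Q \right)} = 8 + \left(Q - \frac{28}{25}\right) = 8 + \left(- \frac{28}{25} + Q\right) = \frac{172}{25} + Q$)
$f = 0$ ($f = 0 \cdot 2 = 0$)
$s{\left(r \right)} = -1764 + 84 r$ ($s{\left(r \right)} = - 6 \left(r - 21\right) \left(-26 + 12\right) = - 6 \left(-21 + r\right) \left(-14\right) = - 6 \left(294 - 14 r\right) = -1764 + 84 r$)
$s{\left(f \right)} - p{\left(35,-54 \right)} = \left(-1764 + 84 \cdot 0\right) - \left(\frac{172}{25} - 54\right) = \left(-1764 + 0\right) - - \frac{1178}{25} = -1764 + \frac{1178}{25} = - \frac{42922}{25}$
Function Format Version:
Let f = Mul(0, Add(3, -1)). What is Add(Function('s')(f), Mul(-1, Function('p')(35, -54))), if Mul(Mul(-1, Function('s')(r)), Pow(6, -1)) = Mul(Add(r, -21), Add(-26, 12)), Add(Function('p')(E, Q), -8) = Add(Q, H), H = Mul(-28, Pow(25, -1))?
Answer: Rational(-42922, 25) ≈ -1716.9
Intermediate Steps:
H = Rational(-28, 25) (H = Mul(-28, Rational(1, 25)) = Rational(-28, 25) ≈ -1.1200)
Function('p')(E, Q) = Add(Rational(172, 25), Q) (Function('p')(E, Q) = Add(8, Add(Q, Rational(-28, 25))) = Add(8, Add(Rational(-28, 25), Q)) = Add(Rational(172, 25), Q))
f = 0 (f = Mul(0, 2) = 0)
Function('s')(r) = Add(-1764, Mul(84, r)) (Function('s')(r) = Mul(-6, Mul(Add(r, -21), Add(-26, 12))) = Mul(-6, Mul(Add(-21, r), -14)) = Mul(-6, Add(294, Mul(-14, r))) = Add(-1764, Mul(84, r)))
Add(Function('s')(f), Mul(-1, Function('p')(35, -54))) = Add(Add(-1764, Mul(84, 0)), Mul(-1, Add(Rational(172, 25), -54))) = Add(Add(-1764, 0), Mul(-1, Rational(-1178, 25))) = Add(-1764, Rational(1178, 25)) = Rational(-42922, 25)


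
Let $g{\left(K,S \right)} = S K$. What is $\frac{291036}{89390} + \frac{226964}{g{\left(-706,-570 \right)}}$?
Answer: $\frac{3435175477}{899308095} \approx 3.8198$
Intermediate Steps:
$g{\left(K,S \right)} = K S$
$\frac{291036}{89390} + \frac{226964}{g{\left(-706,-570 \right)}} = \frac{291036}{89390} + \frac{226964}{\left(-706\right) \left(-570\right)} = 291036 \cdot \frac{1}{89390} + \frac{226964}{402420} = \frac{145518}{44695} + 226964 \cdot \frac{1}{402420} = \frac{145518}{44695} + \frac{56741}{100605} = \frac{3435175477}{899308095}$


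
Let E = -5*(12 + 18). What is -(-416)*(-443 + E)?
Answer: -246688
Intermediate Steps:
E = -150 (E = -5*30 = -150)
-(-416)*(-443 + E) = -(-416)*(-443 - 150) = -(-416)*(-593) = -1*246688 = -246688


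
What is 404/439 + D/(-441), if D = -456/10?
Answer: 330304/322665 ≈ 1.0237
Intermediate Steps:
D = -228/5 (D = -456*⅒ = -228/5 ≈ -45.600)
404/439 + D/(-441) = 404/439 - 228/5/(-441) = 404*(1/439) - 228/5*(-1/441) = 404/439 + 76/735 = 330304/322665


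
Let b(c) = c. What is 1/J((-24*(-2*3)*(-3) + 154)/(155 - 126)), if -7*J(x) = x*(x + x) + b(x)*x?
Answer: -5887/231852 ≈ -0.025391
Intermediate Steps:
J(x) = -3*x²/7 (J(x) = -(x*(x + x) + x*x)/7 = -(x*(2*x) + x²)/7 = -(2*x² + x²)/7 = -3*x²/7)
1/J((-24*(-2*3)*(-3) + 154)/(155 - 126)) = 1/(-3*(-24*(-2*3)*(-3) + 154)²/(155 - 126)²/7) = 1/(-3*(-(-144)*(-3) + 154)²/841/7) = 1/(-3*(-24*18 + 154)²/841/7) = 1/(-3*(-432 + 154)²/841/7) = 1/(-3*(-278*1/29)²/7) = 1/(-3*(-278/29)²/7) = 1/(-3/7*77284/841) = 1/(-231852/5887) = -5887/231852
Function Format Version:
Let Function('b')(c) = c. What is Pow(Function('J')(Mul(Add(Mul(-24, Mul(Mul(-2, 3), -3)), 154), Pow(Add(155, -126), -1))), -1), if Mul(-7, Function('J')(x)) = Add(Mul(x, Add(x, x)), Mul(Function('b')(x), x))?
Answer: Rational(-5887, 231852) ≈ -0.025391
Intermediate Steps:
Function('J')(x) = Mul(Rational(-3, 7), Pow(x, 2)) (Function('J')(x) = Mul(Rational(-1, 7), Add(Mul(x, Add(x, x)), Mul(x, x))) = Mul(Rational(-1, 7), Add(Mul(x, Mul(2, x)), Pow(x, 2))) = Mul(Rational(-1, 7), Add(Mul(2, Pow(x, 2)), Pow(x, 2))) = Mul(Rational(-1, 7), Mul(3, Pow(x, 2))) = Mul(Rational(-3, 7), Pow(x, 2)))
Pow(Function('J')(Mul(Add(Mul(-24, Mul(Mul(-2, 3), -3)), 154), Pow(Add(155, -126), -1))), -1) = Pow(Mul(Rational(-3, 7), Pow(Mul(Add(Mul(-24, Mul(Mul(-2, 3), -3)), 154), Pow(Add(155, -126), -1)), 2)), -1) = Pow(Mul(Rational(-3, 7), Pow(Mul(Add(Mul(-24, Mul(-6, -3)), 154), Pow(29, -1)), 2)), -1) = Pow(Mul(Rational(-3, 7), Pow(Mul(Add(Mul(-24, 18), 154), Rational(1, 29)), 2)), -1) = Pow(Mul(Rational(-3, 7), Pow(Mul(Add(-432, 154), Rational(1, 29)), 2)), -1) = Pow(Mul(Rational(-3, 7), Pow(Mul(-278, Rational(1, 29)), 2)), -1) = Pow(Mul(Rational(-3, 7), Pow(Rational(-278, 29), 2)), -1) = Pow(Mul(Rational(-3, 7), Rational(77284, 841)), -1) = Pow(Rational(-231852, 5887), -1) = Rational(-5887, 231852)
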